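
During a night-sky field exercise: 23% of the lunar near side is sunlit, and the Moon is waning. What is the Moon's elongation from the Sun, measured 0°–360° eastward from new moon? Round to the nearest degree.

From f = (1 − cos θ)/2: cos θ = 1 − 2×0.23 = 0.540; arccos → 57.3°.
A waning Moon lies in 180°–360°, so θ = 360° − 57.3° = 302.7°.

303°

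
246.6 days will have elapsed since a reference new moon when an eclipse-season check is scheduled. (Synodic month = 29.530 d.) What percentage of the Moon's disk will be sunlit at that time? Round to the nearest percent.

80%

246.6/29.530 = 8.351 lunations, so 8 complete cycles and 10.36 d into the next.
Phase angle: θ = 360°·(10.36 d)/(29.530 d) = 126.3°.
With cos θ = (-0.592), the lit fraction is (1 − (-0.592))/2 ≈ 0.796, so 80%.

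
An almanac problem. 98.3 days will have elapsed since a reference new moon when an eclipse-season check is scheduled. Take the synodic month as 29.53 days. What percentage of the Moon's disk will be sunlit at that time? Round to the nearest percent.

98.3 d spans 3 complete synodic months (3 × 29.53 = 88.59 d) plus 9.71 d.
The Moon has covered 9.71/29.53 of its cycle, so θ ≈ 360° × 9.71/29.53 = 118.4°.
With cos θ = (-0.475), the lit fraction is (1 − (-0.475))/2 ≈ 0.738, so 74%.

74%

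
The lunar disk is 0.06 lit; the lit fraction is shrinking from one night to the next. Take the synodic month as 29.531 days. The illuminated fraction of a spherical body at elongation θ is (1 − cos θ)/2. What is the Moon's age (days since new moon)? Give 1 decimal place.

cos θ = 1 − 2f = 0.880, giving a principal value of 28.4°.
A waning Moon lies in 180°–360°, so θ = 360° − 28.4° = 331.6°.
That fraction of the synodic month is 331.6/360 × 29.531 d ≈ 27.20 d.

27.2 days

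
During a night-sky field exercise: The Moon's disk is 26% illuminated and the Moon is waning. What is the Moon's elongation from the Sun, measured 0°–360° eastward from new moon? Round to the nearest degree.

From f = (1 − cos θ)/2: cos θ = 1 − 2×0.26 = 0.480; arccos → 61.3°.
Since the Moon is past full (waning), take the reflex angle: θ = 360° − 61.3° = 298.7°.

299°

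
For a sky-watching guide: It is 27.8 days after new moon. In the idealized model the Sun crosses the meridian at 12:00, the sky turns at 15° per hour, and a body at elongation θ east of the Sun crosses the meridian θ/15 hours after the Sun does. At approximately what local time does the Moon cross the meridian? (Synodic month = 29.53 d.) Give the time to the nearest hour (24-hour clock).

The Moon has covered 27.8/29.53 of its cycle, so θ ≈ 360° × 27.8/29.53 = 338.9°.
At 15° of sky rotation per hour, 338.9° corresponds to a 22.59 h lag.
12:00 + 22.59 h ≈ 10:36 → 11:00 to the nearest hour.

11:00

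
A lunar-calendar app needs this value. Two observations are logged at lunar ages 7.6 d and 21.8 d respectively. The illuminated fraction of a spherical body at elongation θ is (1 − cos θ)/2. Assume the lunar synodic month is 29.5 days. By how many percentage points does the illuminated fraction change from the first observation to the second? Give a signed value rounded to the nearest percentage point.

+1 pp

First observation: θ = 360°·7.6/29.5 = 92.7°, so f = 0.524.
Second observation: θ = 266.0°, f = 0.535.
Δf = 0.535 − 0.524 = +0.011, i.e. +1 pp.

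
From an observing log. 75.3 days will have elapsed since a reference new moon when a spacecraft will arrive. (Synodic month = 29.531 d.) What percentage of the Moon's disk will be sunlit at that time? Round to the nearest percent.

75.3 d spans 2 complete synodic months (2 × 29.531 = 59.06 d) plus 16.24 d.
Phase angle: θ = 360°·(16.24 d)/(29.531 d) = 198.0°.
With cos θ = (-0.951), the lit fraction is (1 − (-0.951))/2 ≈ 0.976, so 98%.

98%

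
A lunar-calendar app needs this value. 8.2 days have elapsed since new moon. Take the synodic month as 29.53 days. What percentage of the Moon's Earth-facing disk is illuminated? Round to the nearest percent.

59%

Elongation θ = 360° × 8.2/29.53 ≈ 100.0°.
Illuminated fraction = (1 − cos 100.0°)/2 = (1 − (-0.173))/2 ≈ 0.587, so 59%.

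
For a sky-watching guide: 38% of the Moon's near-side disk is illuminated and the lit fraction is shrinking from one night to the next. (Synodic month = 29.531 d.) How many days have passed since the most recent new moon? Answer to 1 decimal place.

23.3 days

cos θ = 1 − 2f = 0.240, giving a principal value of 76.1°.
Waning ⇒ past full, so θ = 360° − 76.1° = 283.9°.
At 360°/29.531 d per day, 283.9° corresponds to 23.29 days.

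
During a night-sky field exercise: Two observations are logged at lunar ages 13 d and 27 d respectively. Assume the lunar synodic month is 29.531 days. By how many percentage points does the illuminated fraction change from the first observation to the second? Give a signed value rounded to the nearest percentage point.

-89 percentage points

θ₁ = 360° × 13/29.531 = 158.5°, f₁ = (1 − cos θ₁)/2 = 0.965.
θ₂ = 360° × 27/29.531 = 329.1°, f₂ = (1 − cos θ₂)/2 = 0.071.
Change = f₂ − f₁ = -0.894 → -89 percentage points.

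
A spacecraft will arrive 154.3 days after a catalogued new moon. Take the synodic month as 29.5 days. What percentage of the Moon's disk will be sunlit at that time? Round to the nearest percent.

154.3 d spans 5 complete synodic months (5 × 29.5 = 147.50 d) plus 6.80 d.
The Moon has covered 6.80/29.5 of its cycle, so θ ≈ 360° × 6.80/29.5 = 83.0°.
Illuminated fraction = (1 − cos 83.0°)/2 = (1 − 0.122)/2 ≈ 0.439, so 44%.

44%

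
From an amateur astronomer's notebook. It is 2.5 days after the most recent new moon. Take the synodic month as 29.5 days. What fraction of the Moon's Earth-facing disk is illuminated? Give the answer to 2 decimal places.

Phase angle: θ = 360°·(2.5 d)/(29.5 d) = 30.5°.
cos 30.5° = 0.862, so f = (1 − 0.862)/2 = 0.069.

0.07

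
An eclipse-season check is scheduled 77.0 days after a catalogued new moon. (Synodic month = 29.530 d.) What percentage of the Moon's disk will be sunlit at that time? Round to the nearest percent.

77.0/29.530 = 2.608 lunations, so 2 complete cycles and 17.94 d into the next.
The Moon has covered 17.94/29.530 of its cycle, so θ ≈ 360° × 17.94/29.530 = 218.7°.
cos 218.7° = (-0.780), so f = (1 − (-0.780))/2 = 0.890, so 89%.

89%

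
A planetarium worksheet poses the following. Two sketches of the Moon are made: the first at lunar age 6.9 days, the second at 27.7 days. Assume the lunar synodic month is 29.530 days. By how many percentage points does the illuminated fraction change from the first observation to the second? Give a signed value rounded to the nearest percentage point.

θ₁ = 360° × 6.9/29.530 = 84.1°, f₁ = (1 − cos θ₁)/2 = 0.449.
θ₂ = 360° × 27.7/29.530 = 337.7°, f₂ = (1 − cos θ₂)/2 = 0.037.
Change = f₂ − f₁ = -0.411 → -41 percentage points.

-41 pp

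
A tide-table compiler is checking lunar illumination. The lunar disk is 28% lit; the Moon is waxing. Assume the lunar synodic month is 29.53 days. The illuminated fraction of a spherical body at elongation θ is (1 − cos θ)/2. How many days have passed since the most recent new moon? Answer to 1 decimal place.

5.2 days

Invert f = (1 − cos θ)/2 to get cos θ = 1 − 2(0.28) = 0.440, hence θ₀ = arccos 0.440 = 63.9°.
Before full moon the principal value applies: θ = 63.9°.
That fraction of the synodic month is 63.9/360 × 29.53 d ≈ 5.24 d.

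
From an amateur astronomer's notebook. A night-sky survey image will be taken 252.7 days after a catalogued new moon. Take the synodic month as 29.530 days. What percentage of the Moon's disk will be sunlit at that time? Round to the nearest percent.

97%

Reduce mod P: 252.7 − 8×29.530 = 16.46 d into the current lunation.
Phase angle: θ = 360°·(16.46 d)/(29.530 d) = 200.7°.
With cos θ = (-0.936), the lit fraction is (1 − (-0.936))/2 ≈ 0.968, so 97%.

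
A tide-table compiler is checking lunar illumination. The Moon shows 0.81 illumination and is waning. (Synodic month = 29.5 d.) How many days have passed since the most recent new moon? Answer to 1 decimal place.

19.0 days

From f = (1 − cos θ)/2: cos θ = 1 − 2×0.81 = -0.620; arccos → 128.3°.
Waning ⇒ past full, so θ = 360° − 128.3° = 231.7°.
Age = 29.5 × 231.7°/360° ≈ 18.99 days.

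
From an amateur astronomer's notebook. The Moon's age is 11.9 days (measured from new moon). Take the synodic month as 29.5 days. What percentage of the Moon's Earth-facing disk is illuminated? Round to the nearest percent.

91%

The Moon has covered 11.9/29.5 of its cycle, so θ ≈ 360° × 11.9/29.5 = 145.2°.
cos 145.2° = (-0.821), so f = (1 − (-0.821))/2 = 0.911, so 91%.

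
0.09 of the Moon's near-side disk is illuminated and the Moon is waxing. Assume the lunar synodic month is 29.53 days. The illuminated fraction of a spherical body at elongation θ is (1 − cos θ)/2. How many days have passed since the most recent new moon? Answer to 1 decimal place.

cos θ = 1 − 2f = 0.820, giving a principal value of 34.9°.
Waxing ⇒ before full, so θ = 34.9°.
Age = 29.53 × 34.9°/360° ≈ 2.86 days.

2.9 days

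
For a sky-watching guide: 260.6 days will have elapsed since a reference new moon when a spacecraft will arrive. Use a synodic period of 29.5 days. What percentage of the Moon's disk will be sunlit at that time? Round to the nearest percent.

25%

260.6 d spans 8 complete synodic months (8 × 29.5 = 236.00 d) plus 24.60 d.
Elongation θ = 360° × 24.60/29.5 ≈ 300.2°.
Illuminated fraction = (1 − cos 300.2°)/2 = (1 − 0.503)/2 ≈ 0.248, so 25%.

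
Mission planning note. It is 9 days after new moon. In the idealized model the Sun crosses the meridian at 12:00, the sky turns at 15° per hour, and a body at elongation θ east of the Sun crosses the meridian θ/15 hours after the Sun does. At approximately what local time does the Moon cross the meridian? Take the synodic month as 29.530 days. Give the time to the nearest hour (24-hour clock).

19:00

Elongation θ = 360° × 9/29.530 ≈ 109.7°.
Delay after the Sun = 109.7° / (15°/h) ≈ 7.31 h.
12:00 + 7.31 h ≈ 19:19 → 19:00 to the nearest hour.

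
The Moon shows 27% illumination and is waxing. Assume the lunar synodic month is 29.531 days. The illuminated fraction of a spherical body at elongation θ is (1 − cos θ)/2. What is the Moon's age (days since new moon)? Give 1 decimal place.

Invert f = (1 − cos θ)/2 to get cos θ = 1 − 2(0.27) = 0.460, hence θ₀ = arccos 0.460 = 62.6°.
Waxing ⇒ before full, so θ = 62.6°.
That fraction of the synodic month is 62.6/360 × 29.531 d ≈ 5.14 d.

5.1 days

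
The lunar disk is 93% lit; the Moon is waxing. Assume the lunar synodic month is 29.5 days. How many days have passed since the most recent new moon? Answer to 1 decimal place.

12.2 days

From f = (1 − cos θ)/2: cos θ = 1 − 2×0.93 = -0.860; arccos → 149.3°.
Waxing ⇒ before full, so θ = 149.3°.
At 360°/29.5 d per day, 149.3° corresponds to 12.24 days.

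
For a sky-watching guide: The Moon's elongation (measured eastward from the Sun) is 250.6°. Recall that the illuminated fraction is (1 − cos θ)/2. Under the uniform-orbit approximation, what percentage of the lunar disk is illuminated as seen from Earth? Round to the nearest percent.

cos 250.6° = (-0.332), so f = (1 − (-0.332))/2 = 0.666, i.e. 67%.

67%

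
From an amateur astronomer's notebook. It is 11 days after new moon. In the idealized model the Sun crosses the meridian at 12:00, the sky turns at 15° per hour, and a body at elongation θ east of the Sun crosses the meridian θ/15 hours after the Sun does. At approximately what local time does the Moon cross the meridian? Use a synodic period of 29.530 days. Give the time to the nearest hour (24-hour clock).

21:00

Phase angle: θ = 360°·(11 d)/(29.530 d) = 134.1°.
The Moon trails the Sun by θ/15 = 134.1/15 ≈ 8.94 hours.
12:00 + 8.94 h ≈ 20:56 → 21:00 to the nearest hour.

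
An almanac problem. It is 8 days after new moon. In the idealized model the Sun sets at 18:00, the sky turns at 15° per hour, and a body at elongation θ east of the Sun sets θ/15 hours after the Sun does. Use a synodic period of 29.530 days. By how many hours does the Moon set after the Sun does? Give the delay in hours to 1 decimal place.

Phase angle: θ = 360°·(8 d)/(29.530 d) = 97.5°.
The Moon trails the Sun by θ/15 = 97.5/15 ≈ 6.50 hours.
So the Moon sets 6.50 h after the Sun.

6.5 h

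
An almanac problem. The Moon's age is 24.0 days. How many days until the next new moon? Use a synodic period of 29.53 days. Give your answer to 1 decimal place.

The next new moon completes the synodic month: 29.53 − 24.0 = 5.530 days.

5.5 days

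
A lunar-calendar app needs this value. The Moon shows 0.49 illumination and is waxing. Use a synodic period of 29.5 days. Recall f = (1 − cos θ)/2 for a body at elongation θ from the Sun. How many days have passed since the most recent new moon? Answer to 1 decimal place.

7.3 days

cos θ = 1 − 2f = 0.020, giving a principal value of 88.9°.
Before full moon the principal value applies: θ = 88.9°.
Age = 29.5 × 88.9°/360° ≈ 7.28 days.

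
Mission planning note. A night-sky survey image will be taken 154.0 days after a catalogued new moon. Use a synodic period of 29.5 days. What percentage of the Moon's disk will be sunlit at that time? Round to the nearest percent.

41%

154.0/29.5 = 5.220 lunations, so 5 complete cycles and 6.50 d into the next.
Elongation θ = 360° × 6.50/29.5 ≈ 79.3°.
With cos θ = 0.185, the lit fraction is (1 − 0.185)/2 ≈ 0.407, so 41%.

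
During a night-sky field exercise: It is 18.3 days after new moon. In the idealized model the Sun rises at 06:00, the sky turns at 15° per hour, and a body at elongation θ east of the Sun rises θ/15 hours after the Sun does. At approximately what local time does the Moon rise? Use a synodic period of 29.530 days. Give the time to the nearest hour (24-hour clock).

The Moon has covered 18.3/29.530 of its cycle, so θ ≈ 360° × 18.3/29.530 = 223.1°.
At 15° of sky rotation per hour, 223.1° corresponds to a 14.87 h lag.
06:00 + 14.87 h ≈ 20:52 → 21:00 to the nearest hour.

21:00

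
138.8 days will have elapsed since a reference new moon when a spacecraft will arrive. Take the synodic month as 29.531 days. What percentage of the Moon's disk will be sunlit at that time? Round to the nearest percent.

138.8 d spans 4 complete synodic months (4 × 29.531 = 118.12 d) plus 20.68 d.
The Moon has covered 20.68/29.531 of its cycle, so θ ≈ 360° × 20.68/29.531 = 252.1°.
With cos θ = (-0.308), the lit fraction is (1 − (-0.308))/2 ≈ 0.654, so 65%.

65%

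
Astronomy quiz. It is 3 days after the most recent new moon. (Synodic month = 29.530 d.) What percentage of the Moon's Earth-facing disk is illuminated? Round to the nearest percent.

The Moon has covered 3/29.530 of its cycle, so θ ≈ 360° × 3/29.530 = 36.6°.
cos 36.6° = 0.803, so f = (1 − 0.803)/2 = 0.098, so 10%.

10%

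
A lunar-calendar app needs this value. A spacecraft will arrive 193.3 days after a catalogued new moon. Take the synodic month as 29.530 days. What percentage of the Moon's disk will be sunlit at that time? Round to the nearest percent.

98%

Reduce mod P: 193.3 − 6×29.530 = 16.12 d into the current lunation.
Phase angle: θ = 360°·(16.12 d)/(29.530 d) = 196.5°.
Illuminated fraction = (1 − cos 196.5°)/2 = (1 − (-0.959))/2 ≈ 0.979, so 98%.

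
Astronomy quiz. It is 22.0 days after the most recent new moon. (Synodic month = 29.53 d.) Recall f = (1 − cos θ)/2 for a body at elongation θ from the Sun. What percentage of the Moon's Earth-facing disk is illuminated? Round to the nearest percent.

Elongation θ = 360° × 22.0/29.53 ≈ 268.2°.
With cos θ = (-0.031), the lit fraction is (1 − (-0.031))/2 ≈ 0.516, so 52%.

52%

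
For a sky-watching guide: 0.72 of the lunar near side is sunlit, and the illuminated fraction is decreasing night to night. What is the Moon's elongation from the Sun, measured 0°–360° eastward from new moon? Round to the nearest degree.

244°

From f = (1 − cos θ)/2: cos θ = 1 − 2×0.72 = -0.440; arccos → 116.1°.
A waning Moon lies in 180°–360°, so θ = 360° − 116.1° = 243.9°.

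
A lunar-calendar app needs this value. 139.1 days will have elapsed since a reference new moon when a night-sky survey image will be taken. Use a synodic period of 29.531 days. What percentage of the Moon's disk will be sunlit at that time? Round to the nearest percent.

139.1/29.531 = 4.710 lunations, so 4 complete cycles and 20.98 d into the next.
Elongation θ = 360° × 20.98/29.531 ≈ 255.7°.
Illuminated fraction = (1 − cos 255.7°)/2 = (1 − (-0.247))/2 ≈ 0.623, so 62%.

62%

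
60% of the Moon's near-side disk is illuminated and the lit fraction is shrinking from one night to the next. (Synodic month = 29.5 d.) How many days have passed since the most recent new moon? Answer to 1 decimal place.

21.2 days

cos θ = 1 − 2f = -0.200, giving a principal value of 101.5°.
Waning ⇒ past full, so θ = 360° − 101.5° = 258.5°.
Age = 29.5 × 258.5°/360° ≈ 21.18 days.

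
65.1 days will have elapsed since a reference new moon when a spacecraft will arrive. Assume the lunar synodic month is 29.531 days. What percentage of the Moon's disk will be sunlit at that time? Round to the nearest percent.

36%

Reduce mod P: 65.1 − 2×29.531 = 6.04 d into the current lunation.
The Moon has covered 6.04/29.531 of its cycle, so θ ≈ 360° × 6.04/29.531 = 73.6°.
cos 73.6° = 0.282, so f = (1 − 0.282)/2 = 0.359, so 36%.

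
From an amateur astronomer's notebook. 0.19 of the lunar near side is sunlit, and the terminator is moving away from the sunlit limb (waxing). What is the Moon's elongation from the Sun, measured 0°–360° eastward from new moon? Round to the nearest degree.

52°

cos θ = 1 − 2f = 0.620, giving a principal value of 51.7°.
Before full moon the principal value applies: θ = 51.7°.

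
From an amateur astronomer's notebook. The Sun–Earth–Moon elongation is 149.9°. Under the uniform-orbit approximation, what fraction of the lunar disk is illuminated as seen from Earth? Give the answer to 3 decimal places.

cos 149.9° = (-0.865), so f = (1 − (-0.865))/2 = 0.933.

0.933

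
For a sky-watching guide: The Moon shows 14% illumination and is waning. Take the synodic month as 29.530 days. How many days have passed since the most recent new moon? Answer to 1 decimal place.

25.9 days

cos θ = 1 − 2f = 0.720, giving a principal value of 43.9°.
Waning ⇒ past full, so θ = 360° − 43.9° = 316.1°.
Age = 29.530 × 316.1°/360° ≈ 25.93 days.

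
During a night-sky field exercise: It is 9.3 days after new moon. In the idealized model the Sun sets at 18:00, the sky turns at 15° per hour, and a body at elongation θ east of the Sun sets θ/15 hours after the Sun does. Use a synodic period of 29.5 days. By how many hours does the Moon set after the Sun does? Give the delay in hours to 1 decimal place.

Phase angle: θ = 360°·(9.3 d)/(29.5 d) = 113.5°.
At 15° of sky rotation per hour, 113.5° corresponds to a 7.57 h lag.
So the Moon sets 7.57 h after the Sun.

7.6 h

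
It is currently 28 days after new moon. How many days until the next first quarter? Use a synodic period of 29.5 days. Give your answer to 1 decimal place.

8.9 days

First quarter occurs at elongation 90°, i.e. at age 29.5 × 90/360 = 7.375 d.
This lunation's first quarter (7.375 d) has passed, so add one period: 36.875 − 28 = 8.875 days.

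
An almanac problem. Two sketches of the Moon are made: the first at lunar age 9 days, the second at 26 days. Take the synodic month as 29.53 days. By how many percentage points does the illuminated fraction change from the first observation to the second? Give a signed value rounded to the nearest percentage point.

First observation: θ = 360°·9/29.53 = 109.7°, so f = 0.669.
Second observation: θ = 317.0°, f = 0.135.
Δf = 0.135 − 0.669 = -0.534, i.e. -53 pp.

-53 pp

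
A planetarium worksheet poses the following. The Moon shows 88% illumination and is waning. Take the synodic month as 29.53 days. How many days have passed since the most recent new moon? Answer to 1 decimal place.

Invert f = (1 − cos θ)/2 to get cos θ = 1 − 2(0.88) = -0.760, hence θ₀ = arccos -0.760 = 139.5°.
Waning ⇒ past full, so θ = 360° − 139.5° = 220.5°.
Age = 29.53 × 220.5°/360° ≈ 18.09 days.

18.1 days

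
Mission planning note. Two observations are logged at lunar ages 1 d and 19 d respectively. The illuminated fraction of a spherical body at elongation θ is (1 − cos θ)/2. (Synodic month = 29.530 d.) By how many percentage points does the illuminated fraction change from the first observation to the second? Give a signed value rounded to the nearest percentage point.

+80 percentage points

First observation: θ = 360°·1/29.530 = 12.2°, so f = 0.011.
Second observation: θ = 231.6°, f = 0.810.
Δf = 0.810 − 0.011 = +0.799, i.e. +80 pp.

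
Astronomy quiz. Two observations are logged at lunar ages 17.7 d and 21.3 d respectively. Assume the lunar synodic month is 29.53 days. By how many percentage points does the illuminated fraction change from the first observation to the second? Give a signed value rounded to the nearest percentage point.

-32 pp

θ₁ = 360° × 17.7/29.53 = 215.8°, f₁ = (1 − cos θ₁)/2 = 0.906.
θ₂ = 360° × 21.3/29.53 = 259.7°, f₂ = (1 − cos θ₂)/2 = 0.590.
Change = f₂ − f₁ = -0.316 → -32 percentage points.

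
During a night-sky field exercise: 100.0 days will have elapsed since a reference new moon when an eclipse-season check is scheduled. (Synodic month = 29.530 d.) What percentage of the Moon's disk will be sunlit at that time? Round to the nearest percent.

Reduce mod P: 100.0 − 3×29.530 = 11.41 d into the current lunation.
Elongation θ = 360° × 11.41/29.530 ≈ 139.1°.
Illuminated fraction = (1 − cos 139.1°)/2 = (1 − (-0.756))/2 ≈ 0.878, so 88%.

88%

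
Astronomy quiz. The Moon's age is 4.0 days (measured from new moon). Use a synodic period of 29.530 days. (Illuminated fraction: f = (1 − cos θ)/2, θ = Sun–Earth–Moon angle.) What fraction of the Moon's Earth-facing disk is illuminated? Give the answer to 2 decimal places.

0.17

Phase angle: θ = 360°·(4.0 d)/(29.530 d) = 48.8°.
With cos θ = 0.659, the lit fraction is (1 − 0.659)/2 ≈ 0.170.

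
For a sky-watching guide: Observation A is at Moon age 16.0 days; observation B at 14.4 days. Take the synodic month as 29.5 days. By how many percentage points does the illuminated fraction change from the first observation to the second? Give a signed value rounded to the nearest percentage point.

First observation: θ = 360°·16.0/29.5 = 195.3°, so f = 0.982.
Second observation: θ = 175.7°, f = 0.999.
Δf = 0.999 − 0.982 = +0.016, i.e. +2 pp.

+2 percentage points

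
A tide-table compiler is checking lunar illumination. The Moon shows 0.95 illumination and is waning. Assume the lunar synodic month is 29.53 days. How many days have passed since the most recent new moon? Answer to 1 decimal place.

From f = (1 − cos θ)/2: cos θ = 1 − 2×0.95 = -0.900; arccos → 154.2°.
A waning Moon lies in 180°–360°, so θ = 360° − 154.2° = 205.8°.
At 360°/29.53 d per day, 205.8° corresponds to 16.88 days.

16.9 days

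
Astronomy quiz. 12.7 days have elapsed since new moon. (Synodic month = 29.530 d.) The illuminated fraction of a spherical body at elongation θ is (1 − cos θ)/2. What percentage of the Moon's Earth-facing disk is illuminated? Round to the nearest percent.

The Moon has covered 12.7/29.530 of its cycle, so θ ≈ 360° × 12.7/29.530 = 154.8°.
With cos θ = (-0.905), the lit fraction is (1 − (-0.905))/2 ≈ 0.953, so 95%.

95%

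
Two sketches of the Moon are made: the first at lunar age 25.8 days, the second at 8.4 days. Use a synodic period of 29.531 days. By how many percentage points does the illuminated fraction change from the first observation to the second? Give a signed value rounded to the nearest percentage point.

θ₁ = 360° × 25.8/29.531 = 314.5°, f₁ = (1 − cos θ₁)/2 = 0.149.
θ₂ = 360° × 8.4/29.531 = 102.4°, f₂ = (1 − cos θ₂)/2 = 0.607.
Change = f₂ − f₁ = +0.458 → +46 percentage points.

+46 pp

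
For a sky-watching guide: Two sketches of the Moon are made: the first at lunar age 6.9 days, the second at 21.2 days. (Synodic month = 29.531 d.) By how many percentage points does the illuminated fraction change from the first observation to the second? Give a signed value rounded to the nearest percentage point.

θ₁ = 360° × 6.9/29.531 = 84.1°, f₁ = (1 − cos θ₁)/2 = 0.449.
θ₂ = 360° × 21.2/29.531 = 258.4°, f₂ = (1 − cos θ₂)/2 = 0.600.
Change = f₂ − f₁ = +0.151 → +15 percentage points.

+15 percentage points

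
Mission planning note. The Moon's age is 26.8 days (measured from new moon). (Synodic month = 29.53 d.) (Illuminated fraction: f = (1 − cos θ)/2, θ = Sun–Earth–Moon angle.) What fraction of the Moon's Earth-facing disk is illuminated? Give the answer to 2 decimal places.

The Moon has covered 26.8/29.53 of its cycle, so θ ≈ 360° × 26.8/29.53 = 326.7°.
With cos θ = 0.836, the lit fraction is (1 − 0.836)/2 ≈ 0.082.

0.08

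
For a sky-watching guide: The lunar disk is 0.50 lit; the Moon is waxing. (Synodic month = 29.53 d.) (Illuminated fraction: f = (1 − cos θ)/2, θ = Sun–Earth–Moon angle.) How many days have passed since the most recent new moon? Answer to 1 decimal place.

Invert f = (1 − cos θ)/2 to get cos θ = 1 − 2(0.50) = 0.000, hence θ₀ = arccos 0.000 = 90.0°.
Before full moon the principal value applies: θ = 90.0°.
Age = 29.53 × 90.0°/360° ≈ 7.38 days.

7.4 days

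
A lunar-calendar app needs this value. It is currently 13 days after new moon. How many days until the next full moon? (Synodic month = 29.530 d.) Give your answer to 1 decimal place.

1.8 days

Full moon is 0.5 of the way through the cycle: age 0.5 × 29.530 = 14.765 d.
That is 14.765 − 13 = 1.765 days ahead.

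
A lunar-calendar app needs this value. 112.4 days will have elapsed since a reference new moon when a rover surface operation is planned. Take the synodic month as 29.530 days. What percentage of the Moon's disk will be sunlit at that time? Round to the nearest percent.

Reduce mod P: 112.4 − 3×29.530 = 23.81 d into the current lunation.
Phase angle: θ = 360°·(23.81 d)/(29.530 d) = 290.3°.
With cos θ = 0.346, the lit fraction is (1 − 0.346)/2 ≈ 0.327, so 33%.

33%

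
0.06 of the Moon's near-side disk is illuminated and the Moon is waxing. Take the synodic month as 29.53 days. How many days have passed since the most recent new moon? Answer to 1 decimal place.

cos θ = 1 − 2f = 0.880, giving a principal value of 28.4°.
The Moon is waxing (0°–180°), so θ = 28.4° directly.
Age = 29.53 × 28.4°/360° ≈ 2.33 days.

2.3 days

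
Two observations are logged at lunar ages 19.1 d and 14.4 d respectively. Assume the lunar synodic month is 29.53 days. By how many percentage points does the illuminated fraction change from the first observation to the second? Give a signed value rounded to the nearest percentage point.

+20 pp

First observation: θ = 360°·19.1/29.53 = 232.8°, so f = 0.802.
Second observation: θ = 175.6°, f = 0.998.
Δf = 0.998 − 0.802 = +0.197, i.e. +20 pp.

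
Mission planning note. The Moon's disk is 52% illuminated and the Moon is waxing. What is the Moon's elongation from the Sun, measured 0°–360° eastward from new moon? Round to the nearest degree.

92°

From f = (1 − cos θ)/2: cos θ = 1 − 2×0.52 = -0.040; arccos → 92.3°.
The Moon is waxing (0°–180°), so θ = 92.3° directly.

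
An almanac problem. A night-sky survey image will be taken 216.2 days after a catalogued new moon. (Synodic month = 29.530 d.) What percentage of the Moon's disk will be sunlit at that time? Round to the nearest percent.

72%

216.2 d spans 7 complete synodic months (7 × 29.530 = 206.71 d) plus 9.49 d.
The Moon has covered 9.49/29.530 of its cycle, so θ ≈ 360° × 9.49/29.530 = 115.7°.
cos 115.7° = (-0.434), so f = (1 − (-0.434))/2 = 0.717, so 72%.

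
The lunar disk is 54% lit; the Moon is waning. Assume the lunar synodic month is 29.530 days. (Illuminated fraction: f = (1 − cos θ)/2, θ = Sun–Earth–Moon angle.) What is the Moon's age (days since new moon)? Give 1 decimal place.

21.8 days

From f = (1 − cos θ)/2: cos θ = 1 − 2×0.54 = -0.080; arccos → 94.6°.
A waning Moon lies in 180°–360°, so θ = 360° − 94.6° = 265.4°.
Age = 29.530 × 265.4°/360° ≈ 21.77 days.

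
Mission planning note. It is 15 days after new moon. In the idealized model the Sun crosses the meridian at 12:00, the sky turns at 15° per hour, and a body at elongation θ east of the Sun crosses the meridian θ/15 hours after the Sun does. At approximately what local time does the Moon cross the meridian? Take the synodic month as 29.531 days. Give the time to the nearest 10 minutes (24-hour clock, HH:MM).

00:10

Elongation θ = 360° × 15/29.531 ≈ 182.9°.
Delay after the Sun = 182.9° / (15°/h) ≈ 12.19 h.
12:00 + 12.191 h ≈ 00:11 → 00:10 to the nearest ten minutes.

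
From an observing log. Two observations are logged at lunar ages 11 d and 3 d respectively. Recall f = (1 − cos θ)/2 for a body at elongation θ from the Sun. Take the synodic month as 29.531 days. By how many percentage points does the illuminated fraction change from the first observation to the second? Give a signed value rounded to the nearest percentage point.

First observation: θ = 360°·11/29.531 = 134.1°, so f = 0.848.
Second observation: θ = 36.6°, f = 0.098.
Δf = 0.098 − 0.848 = -0.749, i.e. -75 pp.

-75 pp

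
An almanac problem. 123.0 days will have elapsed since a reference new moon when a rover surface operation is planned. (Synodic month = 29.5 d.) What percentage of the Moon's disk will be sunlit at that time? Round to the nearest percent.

123.0 d spans 4 complete synodic months (4 × 29.5 = 118.00 d) plus 5.00 d.
Elongation θ = 360° × 5.00/29.5 ≈ 61.0°.
cos 61.0° = 0.485, so f = (1 − 0.485)/2 = 0.258, so 26%.

26%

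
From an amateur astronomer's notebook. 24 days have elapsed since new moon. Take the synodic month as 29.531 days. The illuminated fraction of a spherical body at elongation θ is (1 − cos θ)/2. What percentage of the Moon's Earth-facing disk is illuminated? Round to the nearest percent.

The Moon has covered 24/29.531 of its cycle, so θ ≈ 360° × 24/29.531 = 292.6°.
With cos θ = 0.384, the lit fraction is (1 − 0.384)/2 ≈ 0.308, so 31%.

31%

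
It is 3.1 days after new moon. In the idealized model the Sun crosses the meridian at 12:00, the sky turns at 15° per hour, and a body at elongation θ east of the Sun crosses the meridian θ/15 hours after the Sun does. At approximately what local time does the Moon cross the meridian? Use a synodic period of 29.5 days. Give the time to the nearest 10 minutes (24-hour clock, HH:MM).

14:30

Phase angle: θ = 360°·(3.1 d)/(29.5 d) = 37.8°.
The Moon trails the Sun by θ/15 = 37.8/15 ≈ 2.52 hours.
12:00 + 2.522 h ≈ 14:31 → 14:30 to the nearest ten minutes.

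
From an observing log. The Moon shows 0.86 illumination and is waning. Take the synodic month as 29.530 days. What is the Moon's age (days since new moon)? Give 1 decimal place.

Invert f = (1 − cos θ)/2 to get cos θ = 1 − 2(0.86) = -0.720, hence θ₀ = arccos -0.720 = 136.1°.
A waning Moon lies in 180°–360°, so θ = 360° − 136.1° = 223.9°.
At 360°/29.530 d per day, 223.9° corresponds to 18.37 days.

18.4 days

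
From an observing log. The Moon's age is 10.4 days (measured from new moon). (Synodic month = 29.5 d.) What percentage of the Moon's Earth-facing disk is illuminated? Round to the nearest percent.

80%

Elongation θ = 360° × 10.4/29.5 ≈ 126.9°.
cos 126.9° = (-0.601), so f = (1 − (-0.601))/2 = 0.800, so 80%.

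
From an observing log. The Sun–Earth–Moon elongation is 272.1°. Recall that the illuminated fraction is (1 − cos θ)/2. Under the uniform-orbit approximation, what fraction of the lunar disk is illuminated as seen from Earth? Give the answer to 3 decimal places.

Half-versine of 272.1°: (1 − 0.037)/2 = 0.482.

0.482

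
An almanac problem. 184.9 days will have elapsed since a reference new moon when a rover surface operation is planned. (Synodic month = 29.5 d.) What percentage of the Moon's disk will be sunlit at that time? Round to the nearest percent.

56%

Reduce mod P: 184.9 − 6×29.5 = 7.90 d into the current lunation.
Phase angle: θ = 360°·(7.90 d)/(29.5 d) = 96.4°.
With cos θ = (-0.112), the lit fraction is (1 − (-0.112))/2 ≈ 0.556, so 56%.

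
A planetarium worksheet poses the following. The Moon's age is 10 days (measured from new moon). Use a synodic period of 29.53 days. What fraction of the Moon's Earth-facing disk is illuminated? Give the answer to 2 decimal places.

0.76

The Moon has covered 10/29.53 of its cycle, so θ ≈ 360° × 10/29.53 = 121.9°.
Illuminated fraction = (1 − cos 121.9°)/2 = (1 − (-0.529))/2 ≈ 0.764.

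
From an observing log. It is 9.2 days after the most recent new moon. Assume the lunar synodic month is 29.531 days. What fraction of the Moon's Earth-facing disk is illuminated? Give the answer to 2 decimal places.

0.69

Phase angle: θ = 360°·(9.2 d)/(29.531 d) = 112.2°.
With cos θ = (-0.377), the lit fraction is (1 − (-0.377))/2 ≈ 0.689.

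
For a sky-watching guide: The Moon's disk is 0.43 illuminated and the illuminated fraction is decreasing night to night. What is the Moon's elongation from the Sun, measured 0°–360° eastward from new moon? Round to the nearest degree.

278°

From f = (1 − cos θ)/2: cos θ = 1 − 2×0.43 = 0.140; arccos → 82.0°.
Since the Moon is past full (waning), take the reflex angle: θ = 360° − 82.0° = 278.0°.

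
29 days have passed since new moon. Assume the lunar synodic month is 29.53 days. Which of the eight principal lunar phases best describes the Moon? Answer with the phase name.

θ ≈ 360° × 29/29.53 = 354°, which falls in the new moon sector.

new moon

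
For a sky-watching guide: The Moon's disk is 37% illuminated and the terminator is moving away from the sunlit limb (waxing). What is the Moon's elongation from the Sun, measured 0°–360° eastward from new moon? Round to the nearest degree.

75°

From f = (1 − cos θ)/2: cos θ = 1 − 2×0.37 = 0.260; arccos → 74.9°.
Waxing ⇒ before full, so θ = 74.9°.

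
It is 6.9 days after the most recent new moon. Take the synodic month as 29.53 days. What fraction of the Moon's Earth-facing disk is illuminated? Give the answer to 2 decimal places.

0.45

Phase angle: θ = 360°·(6.9 d)/(29.53 d) = 84.1°.
cos 84.1° = 0.102, so f = (1 − 0.102)/2 = 0.449.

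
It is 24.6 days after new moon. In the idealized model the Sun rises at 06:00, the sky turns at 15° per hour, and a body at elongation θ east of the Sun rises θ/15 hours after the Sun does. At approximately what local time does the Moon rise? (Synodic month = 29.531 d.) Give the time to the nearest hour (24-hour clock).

02:00

The Moon has covered 24.6/29.531 of its cycle, so θ ≈ 360° × 24.6/29.531 = 299.9°.
Delay after the Sun = 299.9° / (15°/h) ≈ 19.99 h.
06:00 + 19.99 h ≈ 02:00 → 02:00 to the nearest hour.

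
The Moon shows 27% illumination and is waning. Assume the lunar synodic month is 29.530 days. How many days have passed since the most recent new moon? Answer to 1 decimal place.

cos θ = 1 − 2f = 0.460, giving a principal value of 62.6°.
A waning Moon lies in 180°–360°, so θ = 360° − 62.6° = 297.4°.
Age = 29.530 × 297.4°/360° ≈ 24.39 days.

24.4 days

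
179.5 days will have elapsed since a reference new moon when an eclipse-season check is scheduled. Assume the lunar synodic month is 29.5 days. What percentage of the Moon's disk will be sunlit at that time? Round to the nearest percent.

7%

179.5 d spans 6 complete synodic months (6 × 29.5 = 177.00 d) plus 2.50 d.
Elongation θ = 360° × 2.50/29.5 ≈ 30.5°.
cos 30.5° = 0.862, so f = (1 − 0.862)/2 = 0.069, so 7%.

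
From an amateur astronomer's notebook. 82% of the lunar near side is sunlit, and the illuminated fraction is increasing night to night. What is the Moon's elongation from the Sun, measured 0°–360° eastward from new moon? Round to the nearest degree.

cos θ = 1 − 2f = -0.640, giving a principal value of 129.8°.
Before full moon the principal value applies: θ = 129.8°.

130°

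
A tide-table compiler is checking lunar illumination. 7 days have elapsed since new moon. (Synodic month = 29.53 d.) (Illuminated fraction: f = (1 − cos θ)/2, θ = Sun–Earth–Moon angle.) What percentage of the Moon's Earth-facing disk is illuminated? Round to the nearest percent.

The Moon has covered 7/29.53 of its cycle, so θ ≈ 360° × 7/29.53 = 85.3°.
With cos θ = 0.081, the lit fraction is (1 − 0.081)/2 ≈ 0.459, so 46%.

46%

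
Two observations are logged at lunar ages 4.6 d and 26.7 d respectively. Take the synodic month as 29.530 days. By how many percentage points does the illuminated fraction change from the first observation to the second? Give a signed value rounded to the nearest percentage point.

-13 pp

First observation: θ = 360°·4.6/29.530 = 56.1°, so f = 0.221.
Second observation: θ = 325.5°, f = 0.088.
Δf = 0.088 − 0.221 = -0.133, i.e. -13 pp.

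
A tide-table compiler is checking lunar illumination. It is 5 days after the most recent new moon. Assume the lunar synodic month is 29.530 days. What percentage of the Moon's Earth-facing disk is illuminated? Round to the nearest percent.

26%

The Moon has covered 5/29.530 of its cycle, so θ ≈ 360° × 5/29.530 = 61.0°.
With cos θ = 0.485, the lit fraction is (1 − 0.485)/2 ≈ 0.257, so 26%.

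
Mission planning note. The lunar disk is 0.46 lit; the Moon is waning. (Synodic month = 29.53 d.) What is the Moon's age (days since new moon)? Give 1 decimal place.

22.5 days

Invert f = (1 − cos θ)/2 to get cos θ = 1 − 2(0.46) = 0.080, hence θ₀ = arccos 0.080 = 85.4°.
Waning ⇒ past full, so θ = 360° − 85.4° = 274.6°.
Age = 29.53 × 274.6°/360° ≈ 22.52 days.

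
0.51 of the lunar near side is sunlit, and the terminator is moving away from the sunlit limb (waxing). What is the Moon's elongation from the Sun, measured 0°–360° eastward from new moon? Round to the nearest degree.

91°

Invert f = (1 − cos θ)/2 to get cos θ = 1 − 2(0.51) = -0.020, hence θ₀ = arccos -0.020 = 91.1°.
The Moon is waxing (0°–180°), so θ = 91.1° directly.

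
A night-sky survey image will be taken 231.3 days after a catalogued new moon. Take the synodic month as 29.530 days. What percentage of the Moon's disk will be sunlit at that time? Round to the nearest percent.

25%

231.3 d spans 7 complete synodic months (7 × 29.530 = 206.71 d) plus 24.59 d.
Elongation θ = 360° × 24.59/29.530 ≈ 299.8°.
Illuminated fraction = (1 − cos 299.8°)/2 = (1 − 0.497)/2 ≈ 0.252, so 25%.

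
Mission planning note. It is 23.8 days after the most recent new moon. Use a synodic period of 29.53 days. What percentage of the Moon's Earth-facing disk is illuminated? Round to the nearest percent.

33%

Phase angle: θ = 360°·(23.8 d)/(29.53 d) = 290.1°.
With cos θ = 0.344, the lit fraction is (1 − 0.344)/2 ≈ 0.328, so 33%.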